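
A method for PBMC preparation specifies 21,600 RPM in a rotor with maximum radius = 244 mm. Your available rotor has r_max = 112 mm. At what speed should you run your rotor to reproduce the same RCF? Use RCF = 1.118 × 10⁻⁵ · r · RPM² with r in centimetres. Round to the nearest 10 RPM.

31880 RPM

Original rotor: r = 244 mm = 24.4 cm
RCF_original = 1.118 × 10⁻⁵ × 24.4 × (21600)² = 1.118 × 10⁻⁵ × 24.4 × 466,560,000 ≈ 127,273.8 × g
Your rotor: r = 112 mm = 11.2 cm
127,273.8 = 1.118 × 10⁻⁵ × 11.2 × N²
N² = 127,273.8 / (12.5216 × 10⁻⁵) = 1,016,434,002
N ≈ √1,016,434,002 ≈ 31,881.6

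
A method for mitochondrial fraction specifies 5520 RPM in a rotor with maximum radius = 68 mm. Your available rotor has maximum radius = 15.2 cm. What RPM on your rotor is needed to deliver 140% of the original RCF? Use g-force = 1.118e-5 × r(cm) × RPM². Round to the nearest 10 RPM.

Original rotor: r = 68 mm = 6.8 cm
RCF = 1.118 × 10⁻⁵ × r × N²
RCF_original = 1.118 × 10⁻⁵ × 6.8 × (5520)² = 1.118 × 10⁻⁵ × 6.8 × 30,470,400 ≈ 2,316.5 × g
Target RCF = 1.4 × 2,316.5 ≈ 3,243.1 × g
3,243.1 = 1.118 × 10⁻⁵ × 15.2 × N²
N² = 3,243.1 / (16.9936 × 10⁻⁵) = 19,084,243
N ≈ √19,084,243 ≈ 4,368.6

≈ 4370 RPM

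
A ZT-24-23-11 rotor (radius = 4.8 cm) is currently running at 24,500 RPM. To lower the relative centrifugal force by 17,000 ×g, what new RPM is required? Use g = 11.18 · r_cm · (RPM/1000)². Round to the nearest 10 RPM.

Current RCF = 11.18 × 4.8 × (24.5)² = 11.18 × 4.8 × 600.25 ≈ 32,211.8 × g
Target RCF = 32,211.8 − 17,000 = 15,211.8 × g
(N/1000)² = 15,211.8 / 53.664 = 283.4638
N = 1000 × √283.4638 ≈ 16,836.4

≈ 16840 RPM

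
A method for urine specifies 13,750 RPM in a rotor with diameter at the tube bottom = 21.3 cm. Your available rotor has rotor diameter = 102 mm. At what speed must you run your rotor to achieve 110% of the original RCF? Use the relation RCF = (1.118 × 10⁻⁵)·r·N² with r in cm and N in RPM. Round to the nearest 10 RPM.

20840 RPM

Original rotor: r = 21.3 / 2 = 10.65 cm
RCF_original = 1.118 × 10⁻⁵ × 10.65 × (13750)² = 1.118 × 10⁻⁵ × 10.65 × 189,062,500 ≈ 22,511.1 × g
Target RCF = 1.1 × 22,511.1 ≈ 24,762.2 × g
Your rotor: r = 102 mm / 2 = 51 mm = 5.1 cm
24,762.2 = 1.118 × 10⁻⁵ × 5.1 × N²
N² = 24,762.2 / (5.7018 × 10⁻⁵) = 434,287,418
N ≈ √434,287,418 ≈ 20,839.6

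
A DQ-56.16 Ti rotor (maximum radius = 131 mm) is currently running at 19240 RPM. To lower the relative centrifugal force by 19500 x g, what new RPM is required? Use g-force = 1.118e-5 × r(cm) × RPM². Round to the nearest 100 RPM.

15400 RPM

r = 131 mm = 13.1 cm
Current RCF = 1.118 × 10⁻⁵ × 13.1 × (19240)² = 1.118 × 10⁻⁵ × 13.1 × 370,177,600 ≈ 54,215.5 × g
Target RCF = 54,215.5 − 19,500 = 34,715.5 × g
N² = 34,715.5 / (14.6458 × 10⁻⁵) = 237,033,825
N ≈ √237,033,825 ≈ 15,395.9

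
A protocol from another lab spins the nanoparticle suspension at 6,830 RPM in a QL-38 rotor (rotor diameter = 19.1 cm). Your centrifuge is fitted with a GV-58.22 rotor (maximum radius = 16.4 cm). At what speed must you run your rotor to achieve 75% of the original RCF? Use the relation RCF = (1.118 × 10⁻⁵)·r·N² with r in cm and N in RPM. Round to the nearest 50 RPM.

≈ 4500 RPM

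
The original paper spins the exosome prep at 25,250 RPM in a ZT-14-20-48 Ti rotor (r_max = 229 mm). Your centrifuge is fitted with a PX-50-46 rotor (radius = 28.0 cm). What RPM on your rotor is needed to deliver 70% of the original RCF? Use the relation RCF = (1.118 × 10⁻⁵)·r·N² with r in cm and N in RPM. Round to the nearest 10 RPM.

≈ 19110 RPM

Original rotor: r = 229 mm = 22.9 cm
RCF_original = 1.118 × 10⁻⁵ × 22.9 × (25250)² = 1.118 × 10⁻⁵ × 22.9 × 637,562,500 ≈ 163,230 × g
Target RCF = 0.7 × 163,230 ≈ 114,261 × g
114,261 = 1.118 × 10⁻⁵ × 28 × N²
N² = 114,261 / (31.304 × 10⁻⁵) = 365,004,472
N ≈ √365,004,472 ≈ 19,105.1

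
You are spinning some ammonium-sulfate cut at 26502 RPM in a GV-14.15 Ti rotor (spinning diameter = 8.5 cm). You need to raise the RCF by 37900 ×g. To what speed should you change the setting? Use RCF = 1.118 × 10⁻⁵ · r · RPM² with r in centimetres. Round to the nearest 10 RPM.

38730 RPM

r = 8.5 / 2 = 4.25 cm
Current RCF = 1.118 × 10⁻⁵ × 4.25 × (26502)² = 1.118 × 10⁻⁵ × 4.25 × 702,356,004 ≈ 33,372.4 × g
Target RCF = 33,372.4 + 37,900 = 71,272.4 × g
N² = 71,272.4 / (4.7515 × 10⁻⁵) = 1,499,997,895
N ≈ √1,499,997,895 ≈ 38,729.8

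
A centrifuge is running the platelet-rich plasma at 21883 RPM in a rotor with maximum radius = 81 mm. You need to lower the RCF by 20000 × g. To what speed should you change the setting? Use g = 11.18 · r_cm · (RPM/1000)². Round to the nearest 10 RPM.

≈ 16060 RPM

r = 81 mm = 8.1 cm
Current RCF = 11.18 × 8.1 × (21.883)² = 11.18 × 8.1 × 478.865689 ≈ 43,365.1 × g
Target RCF = 43,365.1 − 20,000 = 23,365.1 × g
(N/1000)² = 23,365.1 / 90.558 = 258.0125
N = 1000 × √258.0125 ≈ 16,062.8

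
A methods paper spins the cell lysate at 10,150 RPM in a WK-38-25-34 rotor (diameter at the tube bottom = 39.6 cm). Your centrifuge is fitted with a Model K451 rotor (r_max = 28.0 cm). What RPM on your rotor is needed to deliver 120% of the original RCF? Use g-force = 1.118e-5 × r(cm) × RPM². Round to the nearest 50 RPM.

Original rotor: r = 39.6 / 2 = 19.8 cm
RCF_original = 1.118 × 10⁻⁵ × 19.8 × (10150)² = 1.118 × 10⁻⁵ × 19.8 × 103,022,500 ≈ 22,805.5 × g
Target RCF = 1.2 × 22,805.5 ≈ 27,366.6 × g
27,366.6 = 1.118 × 10⁻⁵ × 28 × N²
N² = 27,366.6 / (31.304 × 10⁻⁵) = 87,422,055
N ≈ √87,422,055 ≈ 9,350.0

≈ 9350 RPM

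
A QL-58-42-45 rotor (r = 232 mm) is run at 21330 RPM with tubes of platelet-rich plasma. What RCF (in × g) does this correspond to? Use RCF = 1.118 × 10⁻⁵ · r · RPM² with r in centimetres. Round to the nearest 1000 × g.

r = 232 mm = 23.2 cm
RCF = 1.118 × 10⁻⁵ × 23.2 × (21330)² = 1.118 × 10⁻⁵ × 23.2 × 454,968,900 ≈ 118,008 × g

≈ 118000 × g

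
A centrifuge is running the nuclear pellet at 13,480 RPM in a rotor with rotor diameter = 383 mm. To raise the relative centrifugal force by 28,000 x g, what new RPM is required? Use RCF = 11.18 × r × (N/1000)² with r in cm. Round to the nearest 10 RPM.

≈ 17680 RPM

r = 383 mm / 2 = 191.5 mm = 19.15 cm
Current RCF = 11.18 × 19.15 × (13.48)² = 11.18 × 19.15 × 181.7104 ≈ 38,903.7 × g
Target RCF = 38,903.7 + 28,000 = 66,903.7 × g
(N/1000)² = 66,903.7 / 214.097 = 312.4925
N = 1000 × √312.4925 ≈ 17,677.5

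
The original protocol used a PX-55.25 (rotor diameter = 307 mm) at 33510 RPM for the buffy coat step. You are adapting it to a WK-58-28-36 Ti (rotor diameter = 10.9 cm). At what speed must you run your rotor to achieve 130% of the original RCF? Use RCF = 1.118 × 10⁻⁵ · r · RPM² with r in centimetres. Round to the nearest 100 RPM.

≈ 64100 RPM

Original rotor: r = 307 mm / 2 = 153.5 mm = 15.35 cm
RCF = 1.118 × 10⁻⁵ × r × N²
RCF_original = 1.118 × 10⁻⁵ × 15.35 × (33510)² = 1.118 × 10⁻⁵ × 15.35 × 1,122,920,100 ≈ 192,707.7 × g
Target RCF = 1.3 × 192,707.7 ≈ 250,520 × g
Your rotor: r = 10.9 / 2 = 5.45 cm
250,520 = 1.118 × 10⁻⁵ × 5.45 × N²
N² = 250,520 / (6.0931 × 10⁻⁵) = 4,111,536,000
N ≈ √4,111,536,000 ≈ 64,121.3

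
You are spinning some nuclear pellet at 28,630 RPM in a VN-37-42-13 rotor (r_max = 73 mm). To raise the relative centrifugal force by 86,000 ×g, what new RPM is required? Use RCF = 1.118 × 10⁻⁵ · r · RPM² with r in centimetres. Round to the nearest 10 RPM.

r = 73 mm = 7.3 cm
Current RCF = 1.118 × 10⁻⁵ × 7.3 × (28630)² = 1.118 × 10⁻⁵ × 7.3 × 819,676,900 ≈ 66,897.1 × g
Target RCF = 66,897.1 + 86,000 = 152,897.1 × g
N² = 152,897.1 / (8.1614 × 10⁻⁵) = 1,873,417,551
N ≈ √1,873,417,551 ≈ 43,283.0

N₂ ≈ 43280 RPM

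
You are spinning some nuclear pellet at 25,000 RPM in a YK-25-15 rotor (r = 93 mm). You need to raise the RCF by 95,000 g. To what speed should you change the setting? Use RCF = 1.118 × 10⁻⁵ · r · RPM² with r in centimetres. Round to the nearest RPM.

r = 93 mm = 9.3 cm
Current RCF = 1.118 × 10⁻⁵ × 9.3 × (25000)² = 1.118 × 10⁻⁵ × 9.3 × 625,000,000 ≈ 64,983.8 × g
Target RCF = 64,983.8 + 95,000 = 159,983.8 × g
N² = 159,983.8 / (10.3974 × 10⁻⁵) = 1,538,690,442
N ≈ √1,538,690,442 ≈ 39,226.1

≈ 39226 RPM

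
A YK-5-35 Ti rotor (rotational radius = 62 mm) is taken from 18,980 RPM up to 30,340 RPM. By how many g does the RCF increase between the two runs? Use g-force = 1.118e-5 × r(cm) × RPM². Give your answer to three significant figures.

≈ 38800 g

r = 62 mm = 6.2 cm
RCF₁ = 1.118 × 10⁻⁵ × 6.2 × (18980)² = 1.118 × 10⁻⁵ × 6.2 × 360,240,400 ≈ 24,970.4 × g
RCF₂ = 1.118 × 10⁻⁵ × 6.2 × (30340)² = 1.118 × 10⁻⁵ × 6.2 × 920,515,600 ≈ 63,806.5 × g
Increase = 63,806.5 − 24,970.4 = 38,836.1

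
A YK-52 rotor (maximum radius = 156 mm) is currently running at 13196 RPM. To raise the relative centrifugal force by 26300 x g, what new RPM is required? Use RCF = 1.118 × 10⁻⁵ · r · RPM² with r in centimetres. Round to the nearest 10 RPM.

N₂ ≈ 18030 RPM

r = 156 mm = 15.6 cm
Current RCF = 1.118 × 10⁻⁵ × 15.6 × (13196)² = 1.118 × 10⁻⁵ × 15.6 × 174,134,416 ≈ 30,370.4 × g
Target RCF = 30,370.4 + 26,300 = 56,670.4 × g
N² = 56,670.4 / (17.4408 × 10⁻⁵) = 324,930,049
N ≈ √324,930,049 ≈ 18,025.8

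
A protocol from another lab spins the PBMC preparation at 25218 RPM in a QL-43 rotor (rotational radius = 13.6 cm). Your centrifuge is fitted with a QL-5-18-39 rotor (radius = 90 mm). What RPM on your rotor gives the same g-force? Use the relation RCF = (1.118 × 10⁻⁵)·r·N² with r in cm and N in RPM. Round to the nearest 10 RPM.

RCF_original = 1.118 × 10⁻⁵ × 13.6 × (25218)² = 1.118 × 10⁻⁵ × 13.6 × 635,947,524 ≈ 96,694.5 × g
Your rotor: r = 90 mm = 9.0 cm
96,694.5 = 1.118 × 10⁻⁵ × 9 × N²
N² = 96,694.5 / (10.062 × 10⁻⁵) = 960,986,881
N ≈ √960,986,881 ≈ 30,999.8

≈ 31000 RPM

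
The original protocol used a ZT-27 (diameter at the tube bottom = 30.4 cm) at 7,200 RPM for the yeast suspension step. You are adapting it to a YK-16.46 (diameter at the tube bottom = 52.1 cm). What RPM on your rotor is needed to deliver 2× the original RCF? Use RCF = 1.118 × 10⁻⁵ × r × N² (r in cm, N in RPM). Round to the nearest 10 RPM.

≈ 7780 RPM

Original rotor: r = 30.4 / 2 = 15.2 cm
RCF_original = 1.118 × 10⁻⁵ × 15.2 × (7200)² = 1.118 × 10⁻⁵ × 15.2 × 51,840,000 ≈ 8,809.5 × g
Target RCF = 2 × 8,809.5 ≈ 17,619 × g
Your rotor: r = 52.1 / 2 = 26.05 cm
17,619 = 1.118 × 10⁻⁵ × 26.05 × N²
N² = 17,619 / (29.1239 × 10⁻⁵) = 60,496,705
N ≈ √60,496,705 ≈ 7,778.0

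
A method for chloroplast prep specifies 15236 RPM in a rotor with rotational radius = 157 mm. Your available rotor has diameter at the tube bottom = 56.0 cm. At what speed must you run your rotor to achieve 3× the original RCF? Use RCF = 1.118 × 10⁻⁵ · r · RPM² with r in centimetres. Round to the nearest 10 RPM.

Original rotor: r = 157 mm = 15.7 cm
RCF_original = 1.118 × 10⁻⁵ × 15.7 × (15236)² = 1.118 × 10⁻⁵ × 15.7 × 232,135,696 ≈ 40,745.9 × g
Target RCF = 3 × 40,745.9 ≈ 122,237.7 × g
Your rotor: r = 56.0 / 2 = 28 cm
122,237.7 = 1.118 × 10⁻⁵ × 28 × N²
N² = 122,237.7 / (31.304 × 10⁻⁵) = 390,485,880
N ≈ √390,485,880 ≈ 19,760.7

≈ 19760 RPM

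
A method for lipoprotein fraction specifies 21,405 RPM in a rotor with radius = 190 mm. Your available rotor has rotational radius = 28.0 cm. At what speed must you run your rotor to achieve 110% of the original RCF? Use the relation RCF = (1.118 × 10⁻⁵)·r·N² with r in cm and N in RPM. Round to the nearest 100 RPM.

Original rotor: r = 190 mm = 19.0 cm
RCF_original = 1.118 × 10⁻⁵ × 19 × (21405)² = 1.118 × 10⁻⁵ × 19 × 458,174,025 ≈ 97,325.3 × g
Target RCF = 1.1 × 97,325.3 ≈ 107,057.8 × g
107,057.8 = 1.118 × 10⁻⁵ × 28 × N²
N² = 107,057.8 / (31.304 × 10⁻⁵) = 341,993,994
N ≈ √341,993,994 ≈ 18,493.1

18500 RPM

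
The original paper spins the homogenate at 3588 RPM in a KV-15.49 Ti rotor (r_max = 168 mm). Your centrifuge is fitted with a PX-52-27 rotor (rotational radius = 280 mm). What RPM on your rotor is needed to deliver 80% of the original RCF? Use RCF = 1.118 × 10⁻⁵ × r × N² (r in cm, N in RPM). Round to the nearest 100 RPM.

Original rotor: r = 168 mm = 16.8 cm
RCF = 1.118 × 10⁻⁵ × r × N²
RCF_original = 1.118 × 10⁻⁵ × 16.8 × (3588)² = 1.118 × 10⁻⁵ × 16.8 × 12,873,744 ≈ 2,418 × g
Target RCF = 0.8 × 2,418 ≈ 1,934.4 × g
Your rotor: r = 280 mm = 28.0 cm
1,934.4 = 1.118 × 10⁻⁵ × 28 × N²
N² = 1,934.4 / (31.304 × 10⁻⁵) = 6,179,402
N ≈ √6,179,402 ≈ 2,485.8

2500 RPM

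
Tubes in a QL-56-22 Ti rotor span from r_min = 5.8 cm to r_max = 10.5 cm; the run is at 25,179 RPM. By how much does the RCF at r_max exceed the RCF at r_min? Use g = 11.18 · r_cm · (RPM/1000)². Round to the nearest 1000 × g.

≈ 33000 × g

ΔRCF = 11.18 × (r_max − r_min) × (N/1000)² = 11.18 × 4.7 × 633.982041 ≈ 33,313.2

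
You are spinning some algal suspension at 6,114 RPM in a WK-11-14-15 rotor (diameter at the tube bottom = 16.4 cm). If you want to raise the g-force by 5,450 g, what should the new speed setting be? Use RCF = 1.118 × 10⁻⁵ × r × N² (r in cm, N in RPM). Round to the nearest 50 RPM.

N₂ ≈ 9850 RPM

r = 16.4 / 2 = 8.2 cm
Current RCF = 1.118 × 10⁻⁵ × 8.2 × (6114)² = 1.118 × 10⁻⁵ × 8.2 × 37,380,996 ≈ 3,426.9 × g
Target RCF = 3,426.9 + 5,450 = 8,876.9 × g
N² = 8,876.9 / (9.1676 × 10⁻⁵) = 96,829,050
N ≈ √96,829,050 ≈ 9,840.2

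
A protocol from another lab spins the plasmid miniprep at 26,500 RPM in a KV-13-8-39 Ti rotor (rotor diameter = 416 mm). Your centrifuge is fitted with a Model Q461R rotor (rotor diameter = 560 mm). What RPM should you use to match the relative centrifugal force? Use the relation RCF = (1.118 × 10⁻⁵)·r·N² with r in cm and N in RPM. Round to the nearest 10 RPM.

22840 RPM

Original rotor: r = 416 mm / 2 = 208 mm = 20.8 cm
RCF_original = 1.118 × 10⁻⁵ × 20.8 × (26500)² = 1.118 × 10⁻⁵ × 20.8 × 702,250,000 ≈ 163,304 × g
Your rotor: r = 560 mm / 2 = 280 mm = 28 cm
163,304 = 1.118 × 10⁻⁵ × 28 × N²
N² = 163,304 / (31.304 × 10⁻⁵) = 521,671,352
N ≈ √521,671,352 ≈ 22,840.1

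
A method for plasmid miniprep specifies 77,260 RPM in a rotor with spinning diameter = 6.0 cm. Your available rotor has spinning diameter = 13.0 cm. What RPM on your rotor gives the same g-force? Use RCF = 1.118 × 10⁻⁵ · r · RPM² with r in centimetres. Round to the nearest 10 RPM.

≈ 52490 RPM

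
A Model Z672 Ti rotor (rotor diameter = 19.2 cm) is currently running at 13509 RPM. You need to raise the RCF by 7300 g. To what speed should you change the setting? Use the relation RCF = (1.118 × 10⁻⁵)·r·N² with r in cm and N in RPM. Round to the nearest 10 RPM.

r = 19.2 / 2 = 9.6 cm
Current RCF = 1.118 × 10⁻⁵ × 9.6 × (13509)² = 1.118 × 10⁻⁵ × 9.6 × 182,493,081 ≈ 19,586.6 × g
Target RCF = 19,586.6 + 7,300 = 26,886.6 × g
N² = 26,886.6 / (10.7328 × 10⁻⁵) = 250,508,721
N ≈ √250,508,721 ≈ 15,827.5

15830 RPM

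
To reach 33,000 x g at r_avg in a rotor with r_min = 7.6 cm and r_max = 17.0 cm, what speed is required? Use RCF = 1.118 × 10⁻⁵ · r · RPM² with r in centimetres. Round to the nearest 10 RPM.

15490 RPM

r_avg = (7.6 + 17.0) / 2 = 12.3 cm
33,000 = 1.118 × 10⁻⁵ × 12.3 × N²
N² = 33,000 / (13.7514 × 10⁻⁵) = 239,975,566
N ≈ √239,975,566 ≈ 15,491.1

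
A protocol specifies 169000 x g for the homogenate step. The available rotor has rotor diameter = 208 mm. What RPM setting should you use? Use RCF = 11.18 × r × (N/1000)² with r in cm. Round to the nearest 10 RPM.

r = 208 mm / 2 = 104 mm = 10.4 cm
169,000 = 11.18 × 10.4 × (N/1000)²
(N/1000)² = 169,000 / 116.272 = 1453.488
N = 1000 × √1453.488 ≈ 38,124.6

38120 RPM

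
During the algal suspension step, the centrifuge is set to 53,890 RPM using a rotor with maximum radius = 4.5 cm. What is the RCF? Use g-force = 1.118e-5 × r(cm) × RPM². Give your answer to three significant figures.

RCF = 1.118 × 10⁻⁵ × r × N²
RCF = 1.118 × 10⁻⁵ × 4.5 × (53890)² = 1.118 × 10⁻⁵ × 4.5 × 2,904,132,100 ≈ 146,106.9 × g

≈ 146000 ×g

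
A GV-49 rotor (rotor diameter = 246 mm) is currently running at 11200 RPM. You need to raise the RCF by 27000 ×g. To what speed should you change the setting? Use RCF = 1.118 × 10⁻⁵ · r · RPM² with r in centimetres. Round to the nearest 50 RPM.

N₂ ≈ 17950 RPM

r = 246 mm / 2 = 123 mm = 12.3 cm
Current RCF = 1.118 × 10⁻⁵ × 12.3 × (11200)² = 1.118 × 10⁻⁵ × 12.3 × 125,440,000 ≈ 17,249.8 × g
Target RCF = 17,249.8 + 27,000 = 44,249.8 × g
N² = 44,249.8 / (13.7514 × 10⁻⁵) = 321,783,964
N ≈ √321,783,964 ≈ 17,938.3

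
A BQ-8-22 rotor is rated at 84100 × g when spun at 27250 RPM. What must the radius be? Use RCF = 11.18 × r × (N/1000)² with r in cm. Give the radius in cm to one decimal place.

84100 = 11.18 × r × (27.25)²
r = 84100 / (11.18 × 742.5625) = 84100 / 8301.849 ≈ 10.130 cm

r ≈ 10.1 cm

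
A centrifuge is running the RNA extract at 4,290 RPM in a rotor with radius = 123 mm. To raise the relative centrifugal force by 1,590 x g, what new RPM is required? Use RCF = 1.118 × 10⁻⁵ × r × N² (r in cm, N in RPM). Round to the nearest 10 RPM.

r = 123 mm = 12.3 cm
Current RCF = 1.118 × 10⁻⁵ × 12.3 × (4290)² = 1.118 × 10⁻⁵ × 12.3 × 18,404,100 ≈ 2,530.8 × g
Target RCF = 2,530.8 + 1,590 = 4,120.8 × g
N² = 4,120.8 / (13.7514 × 10⁻⁵) = 29,966,403
N ≈ √29,966,403 ≈ 5,474.2

N₂ ≈ 5470 RPM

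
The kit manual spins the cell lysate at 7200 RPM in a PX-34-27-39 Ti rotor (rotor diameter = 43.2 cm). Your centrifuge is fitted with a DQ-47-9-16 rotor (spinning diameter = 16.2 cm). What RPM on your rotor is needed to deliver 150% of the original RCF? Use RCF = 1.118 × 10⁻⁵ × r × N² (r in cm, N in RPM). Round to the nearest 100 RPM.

14400 RPM

Original rotor: r = 43.2 / 2 = 21.6 cm
RCF = 1.118 × 10⁻⁵ × r × N²
RCF_original = 1.118 × 10⁻⁵ × 21.6 × (7200)² = 1.118 × 10⁻⁵ × 21.6 × 51,840,000 ≈ 12,518.7 × g
Target RCF = 1.5 × 12,518.7 ≈ 18,778.1 × g
Your rotor: r = 16.2 / 2 = 8.1 cm
18,778.1 = 1.118 × 10⁻⁵ × 8.1 × N²
N² = 18,778.1 / (9.0558 × 10⁻⁵) = 207,359,924
N ≈ √207,359,924 ≈ 14,400.0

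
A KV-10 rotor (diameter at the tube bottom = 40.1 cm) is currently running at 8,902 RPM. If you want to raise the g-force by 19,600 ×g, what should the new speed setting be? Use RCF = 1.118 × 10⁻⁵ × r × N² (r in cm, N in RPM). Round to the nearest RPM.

≈ 12911 RPM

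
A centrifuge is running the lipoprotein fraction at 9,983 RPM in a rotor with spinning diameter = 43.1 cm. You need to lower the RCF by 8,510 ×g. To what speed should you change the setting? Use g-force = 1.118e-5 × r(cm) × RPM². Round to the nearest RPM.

r = 43.1 / 2 = 21.55 cm
Current RCF = 1.118 × 10⁻⁵ × 21.55 × (9983)² = 1.118 × 10⁻⁵ × 21.55 × 99,660,289 ≈ 24,011.1 × g
Target RCF = 24,011.1 − 8,510 = 15,501.1 × g
N² = 15,501.1 / (24.0929 × 10⁻⁵) = 64,338,872
N ≈ √64,338,872 ≈ 8,021.2

N₂ ≈ 8021 RPM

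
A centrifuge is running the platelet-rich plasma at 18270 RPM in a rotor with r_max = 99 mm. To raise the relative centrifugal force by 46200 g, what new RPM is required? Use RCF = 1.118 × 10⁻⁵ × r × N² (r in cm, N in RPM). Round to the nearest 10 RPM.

r = 99 mm = 9.9 cm
Current RCF = 1.118 × 10⁻⁵ × 9.9 × (18270)² = 1.118 × 10⁻⁵ × 9.9 × 333,792,900 ≈ 36,944.9 × g
Target RCF = 36,944.9 + 46,200 = 83,144.9 × g
N² = 83,144.9 / (11.0682 × 10⁻⁵) = 751,205,255
N ≈ √751,205,255 ≈ 27,408.1

≈ 27410 RPM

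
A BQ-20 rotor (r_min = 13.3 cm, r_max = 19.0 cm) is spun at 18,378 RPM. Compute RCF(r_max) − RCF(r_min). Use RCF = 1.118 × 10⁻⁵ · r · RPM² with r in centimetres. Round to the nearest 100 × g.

ΔRCF = 1.118 × 10⁻⁵ × (r_max − r_min) × N² = 1.118 × 10⁻⁵ × 5.7 × 337,750,884 ≈ 21,523.5

21500 ×g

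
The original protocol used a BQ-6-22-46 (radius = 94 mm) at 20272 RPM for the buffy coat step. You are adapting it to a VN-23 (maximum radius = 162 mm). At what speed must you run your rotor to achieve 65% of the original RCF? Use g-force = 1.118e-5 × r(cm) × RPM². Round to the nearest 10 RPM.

Original rotor: r = 94 mm = 9.4 cm
RCF = 1.118 × 10⁻⁵ × r × N²
RCF_original = 1.118 × 10⁻⁵ × 9.4 × (20272)² = 1.118 × 10⁻⁵ × 9.4 × 410,953,984 ≈ 43,188 × g
Target RCF = 0.65 × 43,188 ≈ 28,072.2 × g
Your rotor: r = 162 mm = 16.2 cm
28,072.2 = 1.118 × 10⁻⁵ × 16.2 × N²
N² = 28,072.2 / (18.1116 × 10⁻⁵) = 154,995,693
N ≈ √154,995,693 ≈ 12,449.7

12450 RPM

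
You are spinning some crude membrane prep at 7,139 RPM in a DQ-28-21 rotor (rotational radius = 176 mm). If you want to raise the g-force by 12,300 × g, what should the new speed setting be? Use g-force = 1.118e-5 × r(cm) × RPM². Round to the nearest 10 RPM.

N₂ ≈ 10650 RPM

r = 176 mm = 17.6 cm
Current RCF = 1.118 × 10⁻⁵ × 17.6 × (7139)² = 1.118 × 10⁻⁵ × 17.6 × 50,965,321 ≈ 10,028.3 × g
Target RCF = 10,028.3 + 12,300 = 22,328.3 × g
N² = 22,328.3 / (19.6768 × 10⁻⁵) = 113,475,260
N ≈ √113,475,260 ≈ 10,652.5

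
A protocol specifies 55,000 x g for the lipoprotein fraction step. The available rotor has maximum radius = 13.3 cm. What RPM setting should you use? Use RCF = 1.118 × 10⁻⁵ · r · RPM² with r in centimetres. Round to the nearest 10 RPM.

19230 RPM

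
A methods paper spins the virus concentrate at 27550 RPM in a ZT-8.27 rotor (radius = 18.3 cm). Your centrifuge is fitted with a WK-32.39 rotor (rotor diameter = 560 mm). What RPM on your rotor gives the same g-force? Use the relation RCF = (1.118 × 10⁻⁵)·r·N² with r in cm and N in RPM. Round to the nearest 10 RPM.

22270 RPM

RCF = 1.118 × 10⁻⁵ × r × N²
RCF_original = 1.118 × 10⁻⁵ × 18.3 × (27550)² = 1.118 × 10⁻⁵ × 18.3 × 759,002,500 ≈ 155,287.4 × g
Your rotor: r = 560 mm / 2 = 280 mm = 28 cm
155,287.4 = 1.118 × 10⁻⁵ × 28 × N²
N² = 155,287.4 / (31.304 × 10⁻⁵) = 496,062,484
N ≈ √496,062,484 ≈ 22,272.5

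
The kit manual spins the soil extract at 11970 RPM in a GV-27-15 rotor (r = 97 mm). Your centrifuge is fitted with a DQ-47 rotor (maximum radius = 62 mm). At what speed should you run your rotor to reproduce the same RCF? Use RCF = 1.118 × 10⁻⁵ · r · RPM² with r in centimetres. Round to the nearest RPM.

≈ 14972 RPM

Original rotor: r = 97 mm = 9.7 cm
RCF_original = 1.118 × 10⁻⁵ × 9.7 × (11970)² = 1.118 × 10⁻⁵ × 9.7 × 143,280,900 ≈ 15,538.2 × g
Your rotor: r = 62 mm = 6.2 cm
15,538.2 = 1.118 × 10⁻⁵ × 6.2 × N²
N² = 15,538.2 / (6.9316 × 10⁻⁵) = 224,164,695
N ≈ √224,164,695 ≈ 14,972.1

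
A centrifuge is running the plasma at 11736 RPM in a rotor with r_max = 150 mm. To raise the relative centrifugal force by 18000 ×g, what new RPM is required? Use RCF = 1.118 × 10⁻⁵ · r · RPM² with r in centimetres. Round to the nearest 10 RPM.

15650 RPM

r = 150 mm = 15.0 cm
Current RCF = 1.118 × 10⁻⁵ × 15 × (11736)² = 1.118 × 10⁻⁵ × 15 × 137,733,696 ≈ 23,097.9 × g
Target RCF = 23,097.9 + 18,000 = 41,097.9 × g
N² = 41,097.9 / (16.77 × 10⁻⁵) = 245,067,979
N ≈ √245,067,979 ≈ 15,654.6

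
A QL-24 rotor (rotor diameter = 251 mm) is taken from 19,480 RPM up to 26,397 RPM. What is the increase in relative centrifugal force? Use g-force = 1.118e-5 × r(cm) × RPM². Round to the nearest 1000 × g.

r = 251 mm / 2 = 125.5 mm = 12.55 cm
RCF₁ = 1.118 × 10⁻⁵ × 12.55 × (19480)² = 1.118 × 10⁻⁵ × 12.55 × 379,470,400 ≈ 53,243.1 × g
RCF₂ = 1.118 × 10⁻⁵ × 12.55 × (26397)² = 1.118 × 10⁻⁵ × 12.55 × 696,801,609 ≈ 97,767.5 × g
Increase = 97,767.5 − 53,243.1 = 44,524.4

45000 x g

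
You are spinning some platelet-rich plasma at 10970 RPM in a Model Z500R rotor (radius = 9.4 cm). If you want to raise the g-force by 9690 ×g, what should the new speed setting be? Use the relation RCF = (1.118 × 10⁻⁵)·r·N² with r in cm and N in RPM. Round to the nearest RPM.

Current RCF = 1.118 × 10⁻⁵ × 9.4 × (10970)² = 1.118 × 10⁻⁵ × 9.4 × 120,340,900 ≈ 12,646.9 × g
Target RCF = 12,646.9 + 9,690 = 22,336.9 × g
N² = 22,336.9 / (10.5092 × 10⁻⁵) = 212,546,150
N ≈ √212,546,150 ≈ 14,579.0

≈ 14579 RPM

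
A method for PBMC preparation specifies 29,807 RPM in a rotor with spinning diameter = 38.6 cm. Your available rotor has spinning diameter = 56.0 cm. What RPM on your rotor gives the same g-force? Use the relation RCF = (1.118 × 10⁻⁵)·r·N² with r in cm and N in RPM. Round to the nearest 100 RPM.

24700 RPM

Original rotor: r = 38.6 / 2 = 19.3 cm
RCF_original = 1.118 × 10⁻⁵ × 19.3 × (29807)² = 1.118 × 10⁻⁵ × 19.3 × 888,457,249 ≈ 191,706 × g
Your rotor: r = 56.0 / 2 = 28 cm
191,706 = 1.118 × 10⁻⁵ × 28 × N²
N² = 191,706 / (31.304 × 10⁻⁵) = 612,400,971
N ≈ √612,400,971 ≈ 24,746.7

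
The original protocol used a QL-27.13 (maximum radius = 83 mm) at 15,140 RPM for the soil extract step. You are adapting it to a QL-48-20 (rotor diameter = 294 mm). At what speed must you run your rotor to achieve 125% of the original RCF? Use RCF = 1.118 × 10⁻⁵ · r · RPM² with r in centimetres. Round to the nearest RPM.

≈ 12719 RPM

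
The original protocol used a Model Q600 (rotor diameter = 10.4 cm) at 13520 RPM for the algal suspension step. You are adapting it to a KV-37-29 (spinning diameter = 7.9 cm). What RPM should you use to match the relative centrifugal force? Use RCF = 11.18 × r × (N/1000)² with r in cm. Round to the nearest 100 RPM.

15500 RPM

Original rotor: r = 10.4 / 2 = 5.2 cm
RCF_original = 11.18 × 5.2 × (13.52)² = 11.18 × 5.2 × 182.7904 ≈ 10,626.7 × g
Your rotor: r = 7.9 / 2 = 3.95 cm
10,626.7 = 11.18 × 3.95 × (N/1000)²
(N/1000)² = 10,626.7 / 44.161 = 240.6354
N = 1000 × √240.6354 ≈ 15,512.4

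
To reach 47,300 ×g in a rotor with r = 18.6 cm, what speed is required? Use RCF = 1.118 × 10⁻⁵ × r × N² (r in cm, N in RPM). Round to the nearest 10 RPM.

47,300 = 1.118 × 10⁻⁵ × 18.6 × N²
N² = 47,300 / (20.7948 × 10⁻⁵) = 227,460,711
N ≈ √227,460,711 ≈ 15,081.8

15080 RPM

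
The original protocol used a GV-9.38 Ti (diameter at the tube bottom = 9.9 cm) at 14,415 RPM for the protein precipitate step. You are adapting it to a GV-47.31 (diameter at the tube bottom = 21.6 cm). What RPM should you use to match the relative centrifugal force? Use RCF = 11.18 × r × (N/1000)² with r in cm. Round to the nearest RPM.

9759 RPM

Original rotor: r = 9.9 / 2 = 4.95 cm
RCF_original = 11.18 × 4.95 × (14.415)² = 11.18 × 4.95 × 207.792225 ≈ 11,499.4 × g
Your rotor: r = 21.6 / 2 = 10.8 cm
11,499.4 = 11.18 × 10.8 × (N/1000)²
(N/1000)² = 11,499.4 / 120.744 = 95.23786
N = 1000 × √95.23786 ≈ 9,759.0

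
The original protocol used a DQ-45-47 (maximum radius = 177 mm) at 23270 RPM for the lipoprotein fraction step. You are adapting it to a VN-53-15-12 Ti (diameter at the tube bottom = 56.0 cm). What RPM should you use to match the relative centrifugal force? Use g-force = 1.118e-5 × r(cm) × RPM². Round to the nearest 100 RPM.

Original rotor: r = 177 mm = 17.7 cm
RCF_original = 1.118 × 10⁻⁵ × 17.7 × (23270)² = 1.118 × 10⁻⁵ × 17.7 × 541,492,900 ≈ 107,153.9 × g
Your rotor: r = 56.0 / 2 = 28 cm
107,153.9 = 1.118 × 10⁻⁵ × 28 × N²
N² = 107,153.9 / (31.304 × 10⁻⁵) = 342,300,984
N ≈ √342,300,984 ≈ 18,501.4

18500 RPM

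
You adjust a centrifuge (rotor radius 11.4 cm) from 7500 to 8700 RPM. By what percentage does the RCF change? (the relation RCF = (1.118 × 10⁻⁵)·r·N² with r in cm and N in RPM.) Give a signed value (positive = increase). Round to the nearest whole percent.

+35%

RCF ∝ N², so the ratio is (8700/7500)² = (1.160000)² = 1.3456.
Change = 1.3456 − 1 = +0.3456 → +34.6%.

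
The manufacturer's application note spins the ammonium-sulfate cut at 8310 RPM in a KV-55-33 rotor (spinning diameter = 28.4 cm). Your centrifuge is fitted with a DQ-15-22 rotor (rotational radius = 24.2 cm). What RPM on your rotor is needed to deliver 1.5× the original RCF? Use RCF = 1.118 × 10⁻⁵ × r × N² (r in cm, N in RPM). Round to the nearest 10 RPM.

7800 RPM

Original rotor: r = 28.4 / 2 = 14.2 cm
RCF_original = 1.118 × 10⁻⁵ × 14.2 × (8310)² = 1.118 × 10⁻⁵ × 14.2 × 69,056,100 ≈ 10,963.1 × g
Target RCF = 1.5 × 10,963.1 ≈ 16,444.7 × g
16,444.7 = 1.118 × 10⁻⁵ × 24.2 × N²
N² = 16,444.7 / (27.0556 × 10⁻⁵) = 60,781,132
N ≈ √60,781,132 ≈ 7,796.2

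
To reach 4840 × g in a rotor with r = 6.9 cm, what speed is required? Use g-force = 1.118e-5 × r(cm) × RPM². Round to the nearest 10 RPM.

N ≈ 7920 RPM

RCF = 1.118 × 10⁻⁵ × r × N²
4,840 = 1.118 × 10⁻⁵ × 6.9 × N²
N² = 4,840 / (7.7142 × 10⁻⁵) = 62,741,438
N ≈ √62,741,438 ≈ 7,920.9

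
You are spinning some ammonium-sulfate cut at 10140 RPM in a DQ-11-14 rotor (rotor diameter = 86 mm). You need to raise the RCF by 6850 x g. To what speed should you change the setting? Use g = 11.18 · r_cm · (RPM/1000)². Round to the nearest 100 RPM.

r = 86 mm / 2 = 43 mm = 4.3 cm
Current RCF = 11.18 × 4.3 × (10.14)² = 11.18 × 4.3 × 102.8196 ≈ 4,942.9 × g
Target RCF = 4,942.9 + 6,850 = 11,792.9 × g
(N/1000)² = 11,792.9 / 48.074 = 245.3072
N = 1000 × √245.3072 ≈ 15,662.3

≈ 15700 RPM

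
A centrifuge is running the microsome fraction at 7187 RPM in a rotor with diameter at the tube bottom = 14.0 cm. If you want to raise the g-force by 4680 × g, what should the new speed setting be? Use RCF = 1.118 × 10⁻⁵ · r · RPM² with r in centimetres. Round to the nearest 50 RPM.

r = 14.0 / 2 = 7 cm
Current RCF = 1.118 × 10⁻⁵ × 7 × (7187)² = 1.118 × 10⁻⁵ × 7 × 51,652,969 ≈ 4,042.4 × g
Target RCF = 4,042.4 + 4,680 = 8,722.4 × g
N² = 8,722.4 / (7.826 × 10⁻⁵) = 111,454,127
N ≈ √111,454,127 ≈ 10,557.2

10550 RPM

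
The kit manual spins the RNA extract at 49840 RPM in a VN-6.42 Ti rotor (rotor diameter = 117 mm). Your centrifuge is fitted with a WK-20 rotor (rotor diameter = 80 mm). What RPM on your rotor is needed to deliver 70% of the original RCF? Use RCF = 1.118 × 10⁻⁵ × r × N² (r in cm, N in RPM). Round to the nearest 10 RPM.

≈ 50430 RPM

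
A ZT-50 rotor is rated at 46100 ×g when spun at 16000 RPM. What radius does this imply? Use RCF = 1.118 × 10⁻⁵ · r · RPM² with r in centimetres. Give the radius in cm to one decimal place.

46100 = 1.118 × 10⁻⁵ × r × (16000)²
r = 46100 / (1.118 × 10⁻⁵ × 256,000,000) = 46100 / 2862.08 ≈ 16.107 cm

≈ 16.1 cm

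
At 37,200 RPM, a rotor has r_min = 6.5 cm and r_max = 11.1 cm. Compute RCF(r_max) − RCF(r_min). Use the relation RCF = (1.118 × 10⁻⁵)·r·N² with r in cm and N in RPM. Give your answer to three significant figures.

ΔRCF ≈ 71200 x g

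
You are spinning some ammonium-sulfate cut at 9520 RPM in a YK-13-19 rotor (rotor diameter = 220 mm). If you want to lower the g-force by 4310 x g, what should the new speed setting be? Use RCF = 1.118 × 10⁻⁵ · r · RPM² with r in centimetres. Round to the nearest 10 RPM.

r = 220 mm / 2 = 110 mm = 11 cm
Current RCF = 1.118 × 10⁻⁵ × 11 × (9520)² = 1.118 × 10⁻⁵ × 11 × 90,630,400 ≈ 11,145.7 × g
Target RCF = 11,145.7 − 4,310 = 6,835.7 × g
N² = 6,835.7 / (12.298 × 10⁻⁵) = 55,583,835
N ≈ √55,583,835 ≈ 7,455.5

7460 RPM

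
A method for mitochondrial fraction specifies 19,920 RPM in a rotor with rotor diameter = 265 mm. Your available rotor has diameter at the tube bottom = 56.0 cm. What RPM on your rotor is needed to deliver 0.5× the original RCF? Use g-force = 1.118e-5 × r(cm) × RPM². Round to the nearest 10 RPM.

≈ 9690 RPM

Original rotor: r = 265 mm / 2 = 132.5 mm = 13.25 cm
RCF = 1.118 × 10⁻⁵ × r × N²
RCF_original = 1.118 × 10⁻⁵ × 13.25 × (19920)² = 1.118 × 10⁻⁵ × 13.25 × 396,806,400 ≈ 58,780.9 × g
Target RCF = 0.5 × 58,780.9 ≈ 29,390.5 × g
Your rotor: r = 56.0 / 2 = 28 cm
29,390.5 = 1.118 × 10⁻⁵ × 28 × N²
N² = 29,390.5 / (31.304 × 10⁻⁵) = 93,887,363
N ≈ √93,887,363 ≈ 9,689.5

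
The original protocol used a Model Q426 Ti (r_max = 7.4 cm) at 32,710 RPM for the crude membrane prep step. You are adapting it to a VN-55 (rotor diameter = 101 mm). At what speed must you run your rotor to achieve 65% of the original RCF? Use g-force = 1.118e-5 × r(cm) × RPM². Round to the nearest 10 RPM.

≈ 31920 RPM

RCF_original = 1.118 × 10⁻⁵ × 7.4 × (32710)² = 1.118 × 10⁻⁵ × 7.4 × 1,069,944,100 ≈ 88,518.6 × g
Target RCF = 0.65 × 88,518.6 ≈ 57,537.1 × g
Your rotor: r = 101 mm / 2 = 50.5 mm = 5.05 cm
57,537.1 = 1.118 × 10⁻⁵ × 5.05 × N²
N² = 57,537.1 / (5.6459 × 10⁻⁵) = 1,019,095,273
N ≈ √1,019,095,273 ≈ 31,923.3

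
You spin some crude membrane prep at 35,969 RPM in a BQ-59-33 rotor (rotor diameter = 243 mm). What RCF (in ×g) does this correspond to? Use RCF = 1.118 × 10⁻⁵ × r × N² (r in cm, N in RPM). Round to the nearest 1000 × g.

r = 243 mm / 2 = 121.5 mm = 12.15 cm
RCF = 1.118 × 10⁻⁵ × 12.15 × (35969)² = 1.118 × 10⁻⁵ × 12.15 × 1,293,768,961 ≈ 175,741.7 × g

≈ 176000 ×g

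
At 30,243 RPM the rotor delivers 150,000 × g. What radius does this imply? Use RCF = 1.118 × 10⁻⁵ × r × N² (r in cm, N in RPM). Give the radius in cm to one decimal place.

RCF = 1.118 × 10⁻⁵ × r × N²
150000 = 1.118 × 10⁻⁵ × r × (30243)²
r = 150000 / (1.118 × 10⁻⁵ × 914,639,049) = 150000 / 10225.66 ≈ 14.669 cm

14.7 cm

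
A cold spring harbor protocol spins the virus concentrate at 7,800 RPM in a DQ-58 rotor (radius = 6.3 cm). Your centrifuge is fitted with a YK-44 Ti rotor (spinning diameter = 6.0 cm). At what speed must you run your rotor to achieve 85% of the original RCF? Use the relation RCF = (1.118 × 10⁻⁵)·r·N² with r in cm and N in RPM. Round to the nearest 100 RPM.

RCF_original = 1.118 × 10⁻⁵ × 6.3 × (7800)² = 1.118 × 10⁻⁵ × 6.3 × 60,840,000 ≈ 4,285.2 × g
Target RCF = 0.85 × 4,285.2 ≈ 3,642.4 × g
Your rotor: r = 6.0 / 2 = 3 cm
3,642.4 = 1.118 × 10⁻⁵ × 3 × N²
N² = 3,642.4 / (3.354 × 10⁻⁵) = 108,598,688
N ≈ √108,598,688 ≈ 10,421.1

≈ 10400 RPM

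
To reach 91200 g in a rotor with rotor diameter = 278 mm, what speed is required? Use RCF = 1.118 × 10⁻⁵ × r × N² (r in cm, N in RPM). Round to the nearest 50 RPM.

N ≈ 24250 RPM

r = 278 mm / 2 = 139 mm = 13.9 cm
91,200 = 1.118 × 10⁻⁵ × 13.9 × N²
N² = 91,200 / (15.5402 × 10⁻⁵) = 586,865,034
N ≈ √586,865,034 ≈ 24,225.3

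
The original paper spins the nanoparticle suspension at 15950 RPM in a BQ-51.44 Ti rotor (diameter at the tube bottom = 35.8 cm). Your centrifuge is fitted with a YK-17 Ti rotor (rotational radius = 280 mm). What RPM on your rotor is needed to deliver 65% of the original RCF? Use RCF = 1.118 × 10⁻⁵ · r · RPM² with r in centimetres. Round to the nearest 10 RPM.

≈ 10280 RPM

Original rotor: r = 35.8 / 2 = 17.9 cm
RCF_original = 1.118 × 10⁻⁵ × 17.9 × (15950)² = 1.118 × 10⁻⁵ × 17.9 × 254,402,500 ≈ 50,911.5 × g
Target RCF = 0.65 × 50,911.5 ≈ 33,092.5 × g
Your rotor: r = 280 mm = 28.0 cm
33,092.5 = 1.118 × 10⁻⁵ × 28 × N²
N² = 33,092.5 / (31.304 × 10⁻⁵) = 105,713,327
N ≈ √105,713,327 ≈ 10,281.7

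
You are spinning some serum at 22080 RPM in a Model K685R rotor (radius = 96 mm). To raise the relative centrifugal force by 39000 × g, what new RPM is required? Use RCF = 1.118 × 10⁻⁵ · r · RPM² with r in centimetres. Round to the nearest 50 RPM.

r = 96 mm = 9.6 cm
Current RCF = 1.118 × 10⁻⁵ × 9.6 × (22080)² = 1.118 × 10⁻⁵ × 9.6 × 487,526,400 ≈ 52,325.2 × g
Target RCF = 52,325.2 + 39,000 = 91,325.2 × g
N² = 91,325.2 / (10.7328 × 10⁻⁵) = 850,898,181
N ≈ √850,898,181 ≈ 29,170.2

29150 RPM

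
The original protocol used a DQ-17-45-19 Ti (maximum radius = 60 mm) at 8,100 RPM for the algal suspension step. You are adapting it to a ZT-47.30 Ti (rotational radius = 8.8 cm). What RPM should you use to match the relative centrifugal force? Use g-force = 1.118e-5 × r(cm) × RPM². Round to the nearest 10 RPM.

≈ 6690 RPM

Original rotor: r = 60 mm = 6.0 cm
RCF_original = 1.118 × 10⁻⁵ × 6 × (8100)² = 1.118 × 10⁻⁵ × 6 × 65,610,000 ≈ 4,401.1 × g
4,401.1 = 1.118 × 10⁻⁵ × 8.8 × N²
N² = 4,401.1 / (9.8384 × 10⁻⁵) = 44,733,900
N ≈ √44,733,900 ≈ 6,688.3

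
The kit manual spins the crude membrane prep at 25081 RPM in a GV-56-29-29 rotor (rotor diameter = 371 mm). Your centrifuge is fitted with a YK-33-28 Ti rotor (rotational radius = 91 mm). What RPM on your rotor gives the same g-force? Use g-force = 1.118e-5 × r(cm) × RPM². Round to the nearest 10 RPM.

35810 RPM

Original rotor: r = 371 mm / 2 = 185.5 mm = 18.55 cm
RCF = 1.118 × 10⁻⁵ × r × N²
RCF_original = 1.118 × 10⁻⁵ × 18.55 × (25081)² = 1.118 × 10⁻⁵ × 18.55 × 629,056,561 ≈ 130,459.4 × g
Your rotor: r = 91 mm = 9.1 cm
130,459.4 = 1.118 × 10⁻⁵ × 9.1 × N²
N² = 130,459.4 / (10.1738 × 10⁻⁵) = 1,282,307,496
N ≈ √1,282,307,496 ≈ 35,809.3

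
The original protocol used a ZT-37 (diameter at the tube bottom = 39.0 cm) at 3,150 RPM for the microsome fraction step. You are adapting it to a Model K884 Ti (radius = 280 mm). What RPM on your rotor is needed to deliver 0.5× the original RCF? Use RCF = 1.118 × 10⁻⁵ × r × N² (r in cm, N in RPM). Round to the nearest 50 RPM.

Original rotor: r = 39.0 / 2 = 19.5 cm
RCF_original = 1.118 × 10⁻⁵ × 19.5 × (3150)² = 1.118 × 10⁻⁵ × 19.5 × 9,922,500 ≈ 2,163.2 × g
Target RCF = 0.5 × 2,163.2 ≈ 1,081.6 × g
Your rotor: r = 280 mm = 28.0 cm
1,081.6 = 1.118 × 10⁻⁵ × 28 × N²
N² = 1,081.6 / (31.304 × 10⁻⁵) = 3,455,150
N ≈ √3,455,150 ≈ 1,858.8

≈ 1850 RPM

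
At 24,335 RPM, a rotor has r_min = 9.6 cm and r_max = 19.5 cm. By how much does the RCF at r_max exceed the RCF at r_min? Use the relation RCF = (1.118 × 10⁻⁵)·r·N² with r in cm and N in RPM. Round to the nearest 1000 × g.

66000 g

RCF_max = 1.118 × 10⁻⁵ × 19.5 × (24335)² = 1.118 × 10⁻⁵ × 19.5 × 592,192,225 ≈ 129,103.8 × g
RCF_min = 1.118 × 10⁻⁵ × 9.6 × (24335)² = 1.118 × 10⁻⁵ × 9.6 × 592,192,225 ≈ 63,558.8 × g
ΔRCF = 129,103.8 − 63,558.8 = 65,545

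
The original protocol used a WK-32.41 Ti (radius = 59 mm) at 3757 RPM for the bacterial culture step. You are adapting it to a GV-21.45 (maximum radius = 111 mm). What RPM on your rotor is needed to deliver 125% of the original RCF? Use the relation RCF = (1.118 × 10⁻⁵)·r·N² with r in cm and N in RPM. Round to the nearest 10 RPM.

≈ 3060 RPM

Original rotor: r = 59 mm = 5.9 cm
RCF = 1.118 × 10⁻⁵ × r × N²
RCF_original = 1.118 × 10⁻⁵ × 5.9 × (3757)² = 1.118 × 10⁻⁵ × 5.9 × 14,115,049 ≈ 931.1 × g
Target RCF = 1.25 × 931.1 ≈ 1,163.9 × g
Your rotor: r = 111 mm = 11.1 cm
1,163.9 = 1.118 × 10⁻⁵ × 11.1 × N²
N² = 1,163.9 / (12.4098 × 10⁻⁵) = 9,378,878
N ≈ √9,378,878 ≈ 3,062.5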